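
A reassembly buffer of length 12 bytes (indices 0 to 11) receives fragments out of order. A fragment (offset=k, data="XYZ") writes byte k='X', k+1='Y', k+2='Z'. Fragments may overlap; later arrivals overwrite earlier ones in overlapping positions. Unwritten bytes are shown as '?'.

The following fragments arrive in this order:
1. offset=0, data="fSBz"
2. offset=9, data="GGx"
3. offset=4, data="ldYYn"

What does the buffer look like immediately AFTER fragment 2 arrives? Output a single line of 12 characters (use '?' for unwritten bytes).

Fragment 1: offset=0 data="fSBz" -> buffer=fSBz????????
Fragment 2: offset=9 data="GGx" -> buffer=fSBz?????GGx

Answer: fSBz?????GGx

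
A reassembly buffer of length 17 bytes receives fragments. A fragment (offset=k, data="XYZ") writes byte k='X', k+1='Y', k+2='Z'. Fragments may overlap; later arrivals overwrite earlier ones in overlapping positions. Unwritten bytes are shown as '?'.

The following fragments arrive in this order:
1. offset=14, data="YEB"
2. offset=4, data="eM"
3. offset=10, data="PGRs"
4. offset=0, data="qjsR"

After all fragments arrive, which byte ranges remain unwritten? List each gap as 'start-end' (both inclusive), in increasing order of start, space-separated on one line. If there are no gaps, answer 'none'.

Answer: 6-9

Derivation:
Fragment 1: offset=14 len=3
Fragment 2: offset=4 len=2
Fragment 3: offset=10 len=4
Fragment 4: offset=0 len=4
Gaps: 6-9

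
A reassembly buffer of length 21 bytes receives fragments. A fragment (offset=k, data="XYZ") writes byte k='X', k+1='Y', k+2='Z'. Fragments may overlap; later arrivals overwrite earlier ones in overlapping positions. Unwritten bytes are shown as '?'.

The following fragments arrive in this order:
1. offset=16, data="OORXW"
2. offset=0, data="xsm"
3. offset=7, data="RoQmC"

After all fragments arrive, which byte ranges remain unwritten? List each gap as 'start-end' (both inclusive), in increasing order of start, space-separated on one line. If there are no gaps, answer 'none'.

Fragment 1: offset=16 len=5
Fragment 2: offset=0 len=3
Fragment 3: offset=7 len=5
Gaps: 3-6 12-15

Answer: 3-6 12-15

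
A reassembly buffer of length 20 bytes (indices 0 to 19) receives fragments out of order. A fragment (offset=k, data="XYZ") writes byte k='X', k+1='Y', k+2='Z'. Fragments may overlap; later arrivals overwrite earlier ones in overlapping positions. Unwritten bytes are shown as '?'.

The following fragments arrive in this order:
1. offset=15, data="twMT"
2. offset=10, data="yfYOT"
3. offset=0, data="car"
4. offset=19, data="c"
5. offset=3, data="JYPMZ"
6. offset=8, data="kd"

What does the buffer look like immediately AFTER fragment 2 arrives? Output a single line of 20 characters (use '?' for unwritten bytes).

Fragment 1: offset=15 data="twMT" -> buffer=???????????????twMT?
Fragment 2: offset=10 data="yfYOT" -> buffer=??????????yfYOTtwMT?

Answer: ??????????yfYOTtwMT?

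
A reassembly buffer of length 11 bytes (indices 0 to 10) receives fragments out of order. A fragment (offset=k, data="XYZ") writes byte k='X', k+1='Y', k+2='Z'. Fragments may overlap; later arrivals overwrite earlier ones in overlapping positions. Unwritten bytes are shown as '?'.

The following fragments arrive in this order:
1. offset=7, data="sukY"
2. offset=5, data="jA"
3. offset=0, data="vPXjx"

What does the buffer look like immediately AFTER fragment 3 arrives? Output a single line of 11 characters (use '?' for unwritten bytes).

Fragment 1: offset=7 data="sukY" -> buffer=???????sukY
Fragment 2: offset=5 data="jA" -> buffer=?????jAsukY
Fragment 3: offset=0 data="vPXjx" -> buffer=vPXjxjAsukY

Answer: vPXjxjAsukY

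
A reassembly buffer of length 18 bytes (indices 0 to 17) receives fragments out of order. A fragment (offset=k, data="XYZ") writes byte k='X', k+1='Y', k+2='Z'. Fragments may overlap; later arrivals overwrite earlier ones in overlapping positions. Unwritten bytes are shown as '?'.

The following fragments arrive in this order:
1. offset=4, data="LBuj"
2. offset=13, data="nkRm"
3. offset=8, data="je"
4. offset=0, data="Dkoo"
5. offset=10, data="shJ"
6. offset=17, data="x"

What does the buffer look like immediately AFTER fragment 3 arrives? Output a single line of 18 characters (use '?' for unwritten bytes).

Answer: ????LBujje???nkRm?

Derivation:
Fragment 1: offset=4 data="LBuj" -> buffer=????LBuj??????????
Fragment 2: offset=13 data="nkRm" -> buffer=????LBuj?????nkRm?
Fragment 3: offset=8 data="je" -> buffer=????LBujje???nkRm?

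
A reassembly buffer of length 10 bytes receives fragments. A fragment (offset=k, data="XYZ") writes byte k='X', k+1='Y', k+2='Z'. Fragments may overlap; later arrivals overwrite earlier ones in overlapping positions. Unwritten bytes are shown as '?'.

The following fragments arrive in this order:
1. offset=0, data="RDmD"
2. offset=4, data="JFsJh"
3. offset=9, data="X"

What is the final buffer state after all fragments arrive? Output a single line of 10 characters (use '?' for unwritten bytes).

Answer: RDmDJFsJhX

Derivation:
Fragment 1: offset=0 data="RDmD" -> buffer=RDmD??????
Fragment 2: offset=4 data="JFsJh" -> buffer=RDmDJFsJh?
Fragment 3: offset=9 data="X" -> buffer=RDmDJFsJhX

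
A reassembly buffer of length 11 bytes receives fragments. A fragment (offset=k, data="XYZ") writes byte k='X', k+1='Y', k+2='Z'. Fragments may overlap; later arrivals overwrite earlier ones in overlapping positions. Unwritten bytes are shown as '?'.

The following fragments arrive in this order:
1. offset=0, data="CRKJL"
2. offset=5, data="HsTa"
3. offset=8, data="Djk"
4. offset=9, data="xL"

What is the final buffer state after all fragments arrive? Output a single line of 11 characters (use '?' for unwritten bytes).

Answer: CRKJLHsTDxL

Derivation:
Fragment 1: offset=0 data="CRKJL" -> buffer=CRKJL??????
Fragment 2: offset=5 data="HsTa" -> buffer=CRKJLHsTa??
Fragment 3: offset=8 data="Djk" -> buffer=CRKJLHsTDjk
Fragment 4: offset=9 data="xL" -> buffer=CRKJLHsTDxL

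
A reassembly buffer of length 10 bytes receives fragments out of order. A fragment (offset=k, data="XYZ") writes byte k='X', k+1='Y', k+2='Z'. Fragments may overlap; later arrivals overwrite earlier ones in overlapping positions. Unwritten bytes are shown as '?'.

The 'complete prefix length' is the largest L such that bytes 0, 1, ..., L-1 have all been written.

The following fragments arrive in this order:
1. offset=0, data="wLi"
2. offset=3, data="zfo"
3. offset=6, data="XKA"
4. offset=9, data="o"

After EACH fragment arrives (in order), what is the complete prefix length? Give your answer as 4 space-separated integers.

Fragment 1: offset=0 data="wLi" -> buffer=wLi??????? -> prefix_len=3
Fragment 2: offset=3 data="zfo" -> buffer=wLizfo???? -> prefix_len=6
Fragment 3: offset=6 data="XKA" -> buffer=wLizfoXKA? -> prefix_len=9
Fragment 4: offset=9 data="o" -> buffer=wLizfoXKAo -> prefix_len=10

Answer: 3 6 9 10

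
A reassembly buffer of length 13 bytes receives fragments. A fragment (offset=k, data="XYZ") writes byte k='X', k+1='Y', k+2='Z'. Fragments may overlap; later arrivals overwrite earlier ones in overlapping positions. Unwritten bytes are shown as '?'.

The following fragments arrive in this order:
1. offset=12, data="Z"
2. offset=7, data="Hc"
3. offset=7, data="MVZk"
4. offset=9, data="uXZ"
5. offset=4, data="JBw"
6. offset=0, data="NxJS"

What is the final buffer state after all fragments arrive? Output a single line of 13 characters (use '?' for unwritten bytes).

Fragment 1: offset=12 data="Z" -> buffer=????????????Z
Fragment 2: offset=7 data="Hc" -> buffer=???????Hc???Z
Fragment 3: offset=7 data="MVZk" -> buffer=???????MVZk?Z
Fragment 4: offset=9 data="uXZ" -> buffer=???????MVuXZZ
Fragment 5: offset=4 data="JBw" -> buffer=????JBwMVuXZZ
Fragment 6: offset=0 data="NxJS" -> buffer=NxJSJBwMVuXZZ

Answer: NxJSJBwMVuXZZ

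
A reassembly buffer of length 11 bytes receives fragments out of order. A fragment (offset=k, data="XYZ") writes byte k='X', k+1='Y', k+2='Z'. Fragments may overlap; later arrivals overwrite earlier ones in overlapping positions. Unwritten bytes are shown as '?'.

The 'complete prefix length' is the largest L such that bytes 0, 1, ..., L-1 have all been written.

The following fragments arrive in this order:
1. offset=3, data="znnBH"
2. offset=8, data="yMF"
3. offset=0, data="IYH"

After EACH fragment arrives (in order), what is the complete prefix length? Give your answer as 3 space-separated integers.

Answer: 0 0 11

Derivation:
Fragment 1: offset=3 data="znnBH" -> buffer=???znnBH??? -> prefix_len=0
Fragment 2: offset=8 data="yMF" -> buffer=???znnBHyMF -> prefix_len=0
Fragment 3: offset=0 data="IYH" -> buffer=IYHznnBHyMF -> prefix_len=11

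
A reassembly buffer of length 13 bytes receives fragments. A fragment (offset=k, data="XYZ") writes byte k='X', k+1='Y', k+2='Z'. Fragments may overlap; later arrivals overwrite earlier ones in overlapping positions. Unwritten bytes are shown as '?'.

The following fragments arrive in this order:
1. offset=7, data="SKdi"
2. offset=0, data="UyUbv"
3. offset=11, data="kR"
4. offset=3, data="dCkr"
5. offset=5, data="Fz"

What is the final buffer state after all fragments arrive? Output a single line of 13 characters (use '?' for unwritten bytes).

Answer: UyUdCFzSKdikR

Derivation:
Fragment 1: offset=7 data="SKdi" -> buffer=???????SKdi??
Fragment 2: offset=0 data="UyUbv" -> buffer=UyUbv??SKdi??
Fragment 3: offset=11 data="kR" -> buffer=UyUbv??SKdikR
Fragment 4: offset=3 data="dCkr" -> buffer=UyUdCkrSKdikR
Fragment 5: offset=5 data="Fz" -> buffer=UyUdCFzSKdikR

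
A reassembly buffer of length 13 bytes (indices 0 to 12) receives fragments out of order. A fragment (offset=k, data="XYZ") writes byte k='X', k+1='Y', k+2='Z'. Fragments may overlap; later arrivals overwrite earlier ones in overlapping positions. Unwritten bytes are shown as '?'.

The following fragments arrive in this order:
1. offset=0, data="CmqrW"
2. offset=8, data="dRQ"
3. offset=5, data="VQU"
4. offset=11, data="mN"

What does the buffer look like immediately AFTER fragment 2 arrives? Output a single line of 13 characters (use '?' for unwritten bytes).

Answer: CmqrW???dRQ??

Derivation:
Fragment 1: offset=0 data="CmqrW" -> buffer=CmqrW????????
Fragment 2: offset=8 data="dRQ" -> buffer=CmqrW???dRQ??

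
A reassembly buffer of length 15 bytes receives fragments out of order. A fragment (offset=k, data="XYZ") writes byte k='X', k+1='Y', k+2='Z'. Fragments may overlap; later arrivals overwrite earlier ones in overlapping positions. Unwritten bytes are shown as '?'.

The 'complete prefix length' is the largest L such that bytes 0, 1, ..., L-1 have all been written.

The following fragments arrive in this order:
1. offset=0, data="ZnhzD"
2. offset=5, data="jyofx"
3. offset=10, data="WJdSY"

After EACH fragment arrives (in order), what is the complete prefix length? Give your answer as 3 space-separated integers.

Answer: 5 10 15

Derivation:
Fragment 1: offset=0 data="ZnhzD" -> buffer=ZnhzD?????????? -> prefix_len=5
Fragment 2: offset=5 data="jyofx" -> buffer=ZnhzDjyofx????? -> prefix_len=10
Fragment 3: offset=10 data="WJdSY" -> buffer=ZnhzDjyofxWJdSY -> prefix_len=15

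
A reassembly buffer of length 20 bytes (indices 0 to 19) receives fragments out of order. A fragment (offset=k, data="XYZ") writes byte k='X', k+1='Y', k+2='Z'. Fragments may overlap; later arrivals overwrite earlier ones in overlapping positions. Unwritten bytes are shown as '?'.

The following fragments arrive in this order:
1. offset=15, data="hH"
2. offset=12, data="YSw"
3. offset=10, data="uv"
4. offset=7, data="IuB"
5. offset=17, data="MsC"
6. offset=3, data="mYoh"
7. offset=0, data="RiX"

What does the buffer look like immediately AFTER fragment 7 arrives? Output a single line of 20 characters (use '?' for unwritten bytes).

Fragment 1: offset=15 data="hH" -> buffer=???????????????hH???
Fragment 2: offset=12 data="YSw" -> buffer=????????????YSwhH???
Fragment 3: offset=10 data="uv" -> buffer=??????????uvYSwhH???
Fragment 4: offset=7 data="IuB" -> buffer=???????IuBuvYSwhH???
Fragment 5: offset=17 data="MsC" -> buffer=???????IuBuvYSwhHMsC
Fragment 6: offset=3 data="mYoh" -> buffer=???mYohIuBuvYSwhHMsC
Fragment 7: offset=0 data="RiX" -> buffer=RiXmYohIuBuvYSwhHMsC

Answer: RiXmYohIuBuvYSwhHMsC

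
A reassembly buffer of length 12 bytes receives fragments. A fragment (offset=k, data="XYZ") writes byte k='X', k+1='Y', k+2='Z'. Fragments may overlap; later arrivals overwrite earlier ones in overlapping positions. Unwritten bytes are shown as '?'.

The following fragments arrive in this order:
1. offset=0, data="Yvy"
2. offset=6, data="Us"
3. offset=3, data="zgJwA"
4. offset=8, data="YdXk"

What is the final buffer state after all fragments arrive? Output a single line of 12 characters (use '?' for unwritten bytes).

Answer: YvyzgJwAYdXk

Derivation:
Fragment 1: offset=0 data="Yvy" -> buffer=Yvy?????????
Fragment 2: offset=6 data="Us" -> buffer=Yvy???Us????
Fragment 3: offset=3 data="zgJwA" -> buffer=YvyzgJwA????
Fragment 4: offset=8 data="YdXk" -> buffer=YvyzgJwAYdXk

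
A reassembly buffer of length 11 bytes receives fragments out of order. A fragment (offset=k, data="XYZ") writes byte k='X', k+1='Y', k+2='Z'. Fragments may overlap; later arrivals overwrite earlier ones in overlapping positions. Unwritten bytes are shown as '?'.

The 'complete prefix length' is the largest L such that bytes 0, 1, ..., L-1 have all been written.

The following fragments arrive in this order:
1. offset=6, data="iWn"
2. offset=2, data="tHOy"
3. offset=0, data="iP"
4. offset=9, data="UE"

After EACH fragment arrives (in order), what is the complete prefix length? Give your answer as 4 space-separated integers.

Answer: 0 0 9 11

Derivation:
Fragment 1: offset=6 data="iWn" -> buffer=??????iWn?? -> prefix_len=0
Fragment 2: offset=2 data="tHOy" -> buffer=??tHOyiWn?? -> prefix_len=0
Fragment 3: offset=0 data="iP" -> buffer=iPtHOyiWn?? -> prefix_len=9
Fragment 4: offset=9 data="UE" -> buffer=iPtHOyiWnUE -> prefix_len=11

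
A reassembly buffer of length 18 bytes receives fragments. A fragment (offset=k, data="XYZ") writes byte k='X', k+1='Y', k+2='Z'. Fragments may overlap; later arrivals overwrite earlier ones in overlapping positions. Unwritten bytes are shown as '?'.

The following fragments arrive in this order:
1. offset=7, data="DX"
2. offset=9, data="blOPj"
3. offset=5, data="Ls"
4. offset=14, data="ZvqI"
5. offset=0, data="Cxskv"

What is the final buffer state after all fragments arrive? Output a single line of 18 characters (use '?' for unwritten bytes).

Answer: CxskvLsDXblOPjZvqI

Derivation:
Fragment 1: offset=7 data="DX" -> buffer=???????DX?????????
Fragment 2: offset=9 data="blOPj" -> buffer=???????DXblOPj????
Fragment 3: offset=5 data="Ls" -> buffer=?????LsDXblOPj????
Fragment 4: offset=14 data="ZvqI" -> buffer=?????LsDXblOPjZvqI
Fragment 5: offset=0 data="Cxskv" -> buffer=CxskvLsDXblOPjZvqI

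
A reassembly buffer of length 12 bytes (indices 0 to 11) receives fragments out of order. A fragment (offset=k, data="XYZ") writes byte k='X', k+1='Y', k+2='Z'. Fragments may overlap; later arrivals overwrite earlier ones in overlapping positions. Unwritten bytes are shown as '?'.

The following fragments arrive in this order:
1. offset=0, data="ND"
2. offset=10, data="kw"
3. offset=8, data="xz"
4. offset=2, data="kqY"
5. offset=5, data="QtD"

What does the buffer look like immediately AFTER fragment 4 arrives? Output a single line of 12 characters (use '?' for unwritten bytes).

Answer: NDkqY???xzkw

Derivation:
Fragment 1: offset=0 data="ND" -> buffer=ND??????????
Fragment 2: offset=10 data="kw" -> buffer=ND????????kw
Fragment 3: offset=8 data="xz" -> buffer=ND??????xzkw
Fragment 4: offset=2 data="kqY" -> buffer=NDkqY???xzkw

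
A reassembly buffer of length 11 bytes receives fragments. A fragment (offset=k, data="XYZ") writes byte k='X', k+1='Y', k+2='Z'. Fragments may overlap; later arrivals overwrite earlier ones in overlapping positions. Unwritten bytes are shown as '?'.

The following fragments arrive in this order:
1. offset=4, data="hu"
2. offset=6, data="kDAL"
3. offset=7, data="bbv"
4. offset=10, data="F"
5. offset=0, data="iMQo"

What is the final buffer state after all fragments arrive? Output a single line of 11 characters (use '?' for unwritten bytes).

Fragment 1: offset=4 data="hu" -> buffer=????hu?????
Fragment 2: offset=6 data="kDAL" -> buffer=????hukDAL?
Fragment 3: offset=7 data="bbv" -> buffer=????hukbbv?
Fragment 4: offset=10 data="F" -> buffer=????hukbbvF
Fragment 5: offset=0 data="iMQo" -> buffer=iMQohukbbvF

Answer: iMQohukbbvF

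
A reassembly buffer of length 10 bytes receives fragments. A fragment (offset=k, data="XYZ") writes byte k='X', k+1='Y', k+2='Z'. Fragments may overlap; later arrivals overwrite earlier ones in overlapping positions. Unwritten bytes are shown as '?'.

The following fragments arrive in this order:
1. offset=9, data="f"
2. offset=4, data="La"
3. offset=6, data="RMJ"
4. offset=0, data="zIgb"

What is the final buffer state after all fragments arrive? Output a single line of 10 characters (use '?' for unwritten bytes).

Answer: zIgbLaRMJf

Derivation:
Fragment 1: offset=9 data="f" -> buffer=?????????f
Fragment 2: offset=4 data="La" -> buffer=????La???f
Fragment 3: offset=6 data="RMJ" -> buffer=????LaRMJf
Fragment 4: offset=0 data="zIgb" -> buffer=zIgbLaRMJf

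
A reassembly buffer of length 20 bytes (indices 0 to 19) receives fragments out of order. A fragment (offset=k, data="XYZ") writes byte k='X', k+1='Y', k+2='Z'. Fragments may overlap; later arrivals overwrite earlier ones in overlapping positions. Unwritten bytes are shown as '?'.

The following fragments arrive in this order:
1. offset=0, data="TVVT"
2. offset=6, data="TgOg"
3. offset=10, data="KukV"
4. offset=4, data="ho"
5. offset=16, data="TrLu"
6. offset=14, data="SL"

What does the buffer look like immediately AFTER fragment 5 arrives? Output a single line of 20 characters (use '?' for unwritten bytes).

Answer: TVVThoTgOgKukV??TrLu

Derivation:
Fragment 1: offset=0 data="TVVT" -> buffer=TVVT????????????????
Fragment 2: offset=6 data="TgOg" -> buffer=TVVT??TgOg??????????
Fragment 3: offset=10 data="KukV" -> buffer=TVVT??TgOgKukV??????
Fragment 4: offset=4 data="ho" -> buffer=TVVThoTgOgKukV??????
Fragment 5: offset=16 data="TrLu" -> buffer=TVVThoTgOgKukV??TrLu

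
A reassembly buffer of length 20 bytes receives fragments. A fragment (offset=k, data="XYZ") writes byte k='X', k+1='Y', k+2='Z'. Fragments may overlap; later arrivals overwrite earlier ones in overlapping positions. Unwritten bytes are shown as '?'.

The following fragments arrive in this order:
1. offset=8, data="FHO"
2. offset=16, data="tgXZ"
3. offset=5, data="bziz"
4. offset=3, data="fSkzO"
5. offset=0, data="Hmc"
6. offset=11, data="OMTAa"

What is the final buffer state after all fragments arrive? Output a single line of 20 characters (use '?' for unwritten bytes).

Answer: HmcfSkzOzHOOMTAatgXZ

Derivation:
Fragment 1: offset=8 data="FHO" -> buffer=????????FHO?????????
Fragment 2: offset=16 data="tgXZ" -> buffer=????????FHO?????tgXZ
Fragment 3: offset=5 data="bziz" -> buffer=?????bzizHO?????tgXZ
Fragment 4: offset=3 data="fSkzO" -> buffer=???fSkzOzHO?????tgXZ
Fragment 5: offset=0 data="Hmc" -> buffer=HmcfSkzOzHO?????tgXZ
Fragment 6: offset=11 data="OMTAa" -> buffer=HmcfSkzOzHOOMTAatgXZ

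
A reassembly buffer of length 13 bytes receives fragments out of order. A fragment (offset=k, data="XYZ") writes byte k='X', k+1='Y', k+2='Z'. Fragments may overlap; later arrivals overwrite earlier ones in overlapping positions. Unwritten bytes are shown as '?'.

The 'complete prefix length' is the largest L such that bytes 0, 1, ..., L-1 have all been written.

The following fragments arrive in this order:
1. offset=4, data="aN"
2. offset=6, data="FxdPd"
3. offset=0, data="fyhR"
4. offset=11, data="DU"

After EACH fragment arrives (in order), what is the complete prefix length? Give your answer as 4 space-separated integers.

Fragment 1: offset=4 data="aN" -> buffer=????aN??????? -> prefix_len=0
Fragment 2: offset=6 data="FxdPd" -> buffer=????aNFxdPd?? -> prefix_len=0
Fragment 3: offset=0 data="fyhR" -> buffer=fyhRaNFxdPd?? -> prefix_len=11
Fragment 4: offset=11 data="DU" -> buffer=fyhRaNFxdPdDU -> prefix_len=13

Answer: 0 0 11 13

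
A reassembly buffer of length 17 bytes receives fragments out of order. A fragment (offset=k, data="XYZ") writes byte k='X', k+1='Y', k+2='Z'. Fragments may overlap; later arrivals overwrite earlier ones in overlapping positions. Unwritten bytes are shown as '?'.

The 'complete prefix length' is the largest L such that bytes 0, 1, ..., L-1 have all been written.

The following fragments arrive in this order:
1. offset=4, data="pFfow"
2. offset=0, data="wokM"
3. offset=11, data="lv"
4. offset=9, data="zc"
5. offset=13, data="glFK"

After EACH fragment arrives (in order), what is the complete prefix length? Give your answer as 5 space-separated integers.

Fragment 1: offset=4 data="pFfow" -> buffer=????pFfow???????? -> prefix_len=0
Fragment 2: offset=0 data="wokM" -> buffer=wokMpFfow???????? -> prefix_len=9
Fragment 3: offset=11 data="lv" -> buffer=wokMpFfow??lv???? -> prefix_len=9
Fragment 4: offset=9 data="zc" -> buffer=wokMpFfowzclv???? -> prefix_len=13
Fragment 5: offset=13 data="glFK" -> buffer=wokMpFfowzclvglFK -> prefix_len=17

Answer: 0 9 9 13 17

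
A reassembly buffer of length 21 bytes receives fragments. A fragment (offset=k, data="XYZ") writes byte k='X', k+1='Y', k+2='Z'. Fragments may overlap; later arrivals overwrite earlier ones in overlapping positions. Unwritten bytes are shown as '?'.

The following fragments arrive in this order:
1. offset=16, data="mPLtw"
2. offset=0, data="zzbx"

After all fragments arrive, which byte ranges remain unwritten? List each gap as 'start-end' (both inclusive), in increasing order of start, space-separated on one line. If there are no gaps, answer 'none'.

Answer: 4-15

Derivation:
Fragment 1: offset=16 len=5
Fragment 2: offset=0 len=4
Gaps: 4-15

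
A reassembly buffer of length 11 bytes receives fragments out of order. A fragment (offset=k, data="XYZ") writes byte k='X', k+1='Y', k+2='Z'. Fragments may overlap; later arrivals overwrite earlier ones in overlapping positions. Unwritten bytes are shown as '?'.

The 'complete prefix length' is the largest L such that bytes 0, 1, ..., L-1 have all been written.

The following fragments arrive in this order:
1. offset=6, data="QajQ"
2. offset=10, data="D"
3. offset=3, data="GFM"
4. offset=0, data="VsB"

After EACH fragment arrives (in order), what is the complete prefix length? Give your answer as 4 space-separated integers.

Answer: 0 0 0 11

Derivation:
Fragment 1: offset=6 data="QajQ" -> buffer=??????QajQ? -> prefix_len=0
Fragment 2: offset=10 data="D" -> buffer=??????QajQD -> prefix_len=0
Fragment 3: offset=3 data="GFM" -> buffer=???GFMQajQD -> prefix_len=0
Fragment 4: offset=0 data="VsB" -> buffer=VsBGFMQajQD -> prefix_len=11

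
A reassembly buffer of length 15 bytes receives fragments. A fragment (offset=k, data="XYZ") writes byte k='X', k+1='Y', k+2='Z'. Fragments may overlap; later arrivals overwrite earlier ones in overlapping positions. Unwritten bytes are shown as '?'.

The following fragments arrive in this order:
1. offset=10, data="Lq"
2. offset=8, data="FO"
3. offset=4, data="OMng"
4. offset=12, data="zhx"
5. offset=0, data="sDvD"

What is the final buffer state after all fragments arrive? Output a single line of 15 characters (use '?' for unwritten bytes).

Answer: sDvDOMngFOLqzhx

Derivation:
Fragment 1: offset=10 data="Lq" -> buffer=??????????Lq???
Fragment 2: offset=8 data="FO" -> buffer=????????FOLq???
Fragment 3: offset=4 data="OMng" -> buffer=????OMngFOLq???
Fragment 4: offset=12 data="zhx" -> buffer=????OMngFOLqzhx
Fragment 5: offset=0 data="sDvD" -> buffer=sDvDOMngFOLqzhx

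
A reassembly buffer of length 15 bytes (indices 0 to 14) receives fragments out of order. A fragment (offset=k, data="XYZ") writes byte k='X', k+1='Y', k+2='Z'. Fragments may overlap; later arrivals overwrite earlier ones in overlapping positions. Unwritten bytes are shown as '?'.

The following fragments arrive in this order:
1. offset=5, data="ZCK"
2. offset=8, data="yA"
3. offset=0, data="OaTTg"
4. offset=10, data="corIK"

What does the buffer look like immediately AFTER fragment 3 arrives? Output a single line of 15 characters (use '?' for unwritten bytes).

Fragment 1: offset=5 data="ZCK" -> buffer=?????ZCK???????
Fragment 2: offset=8 data="yA" -> buffer=?????ZCKyA?????
Fragment 3: offset=0 data="OaTTg" -> buffer=OaTTgZCKyA?????

Answer: OaTTgZCKyA?????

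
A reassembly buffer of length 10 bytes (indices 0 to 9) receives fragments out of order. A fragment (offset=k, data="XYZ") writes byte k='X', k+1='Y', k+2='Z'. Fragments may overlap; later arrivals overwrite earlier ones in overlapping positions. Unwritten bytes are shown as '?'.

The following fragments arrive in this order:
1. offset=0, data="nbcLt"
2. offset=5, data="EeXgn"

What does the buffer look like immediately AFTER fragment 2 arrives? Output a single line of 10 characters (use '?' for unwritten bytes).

Answer: nbcLtEeXgn

Derivation:
Fragment 1: offset=0 data="nbcLt" -> buffer=nbcLt?????
Fragment 2: offset=5 data="EeXgn" -> buffer=nbcLtEeXgn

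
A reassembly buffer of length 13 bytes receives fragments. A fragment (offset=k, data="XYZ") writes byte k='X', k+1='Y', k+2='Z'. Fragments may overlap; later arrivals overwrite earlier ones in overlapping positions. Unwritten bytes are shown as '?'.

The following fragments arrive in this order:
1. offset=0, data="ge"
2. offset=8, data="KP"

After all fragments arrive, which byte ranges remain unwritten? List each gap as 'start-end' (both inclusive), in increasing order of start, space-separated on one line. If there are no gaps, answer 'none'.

Answer: 2-7 10-12

Derivation:
Fragment 1: offset=0 len=2
Fragment 2: offset=8 len=2
Gaps: 2-7 10-12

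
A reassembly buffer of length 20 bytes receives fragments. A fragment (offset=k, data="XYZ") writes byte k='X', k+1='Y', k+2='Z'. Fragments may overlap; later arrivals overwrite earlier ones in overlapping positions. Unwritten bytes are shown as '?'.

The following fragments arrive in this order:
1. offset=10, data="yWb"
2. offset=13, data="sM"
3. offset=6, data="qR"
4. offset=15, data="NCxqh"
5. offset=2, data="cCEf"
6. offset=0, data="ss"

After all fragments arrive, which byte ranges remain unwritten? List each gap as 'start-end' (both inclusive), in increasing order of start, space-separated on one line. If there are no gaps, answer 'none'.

Fragment 1: offset=10 len=3
Fragment 2: offset=13 len=2
Fragment 3: offset=6 len=2
Fragment 4: offset=15 len=5
Fragment 5: offset=2 len=4
Fragment 6: offset=0 len=2
Gaps: 8-9

Answer: 8-9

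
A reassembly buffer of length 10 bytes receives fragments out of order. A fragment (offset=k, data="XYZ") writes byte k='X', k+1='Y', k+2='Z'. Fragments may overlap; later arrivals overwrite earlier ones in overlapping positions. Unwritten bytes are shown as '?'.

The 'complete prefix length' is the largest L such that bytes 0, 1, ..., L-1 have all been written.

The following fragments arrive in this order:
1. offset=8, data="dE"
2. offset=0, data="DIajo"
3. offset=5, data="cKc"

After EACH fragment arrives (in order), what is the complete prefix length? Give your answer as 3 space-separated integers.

Fragment 1: offset=8 data="dE" -> buffer=????????dE -> prefix_len=0
Fragment 2: offset=0 data="DIajo" -> buffer=DIajo???dE -> prefix_len=5
Fragment 3: offset=5 data="cKc" -> buffer=DIajocKcdE -> prefix_len=10

Answer: 0 5 10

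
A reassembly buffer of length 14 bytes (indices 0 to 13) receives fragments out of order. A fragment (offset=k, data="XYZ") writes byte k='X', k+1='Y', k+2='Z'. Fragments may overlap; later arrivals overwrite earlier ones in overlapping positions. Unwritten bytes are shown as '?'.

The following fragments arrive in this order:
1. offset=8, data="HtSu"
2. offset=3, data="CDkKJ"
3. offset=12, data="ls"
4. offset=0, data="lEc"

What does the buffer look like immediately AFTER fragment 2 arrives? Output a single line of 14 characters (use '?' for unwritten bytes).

Answer: ???CDkKJHtSu??

Derivation:
Fragment 1: offset=8 data="HtSu" -> buffer=????????HtSu??
Fragment 2: offset=3 data="CDkKJ" -> buffer=???CDkKJHtSu??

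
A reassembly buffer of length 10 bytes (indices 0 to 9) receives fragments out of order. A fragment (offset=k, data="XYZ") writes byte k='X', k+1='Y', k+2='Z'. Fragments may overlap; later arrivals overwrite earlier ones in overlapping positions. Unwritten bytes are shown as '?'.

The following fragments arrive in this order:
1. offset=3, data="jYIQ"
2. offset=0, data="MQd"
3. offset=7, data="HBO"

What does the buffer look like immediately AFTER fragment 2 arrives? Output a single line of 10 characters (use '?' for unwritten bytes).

Fragment 1: offset=3 data="jYIQ" -> buffer=???jYIQ???
Fragment 2: offset=0 data="MQd" -> buffer=MQdjYIQ???

Answer: MQdjYIQ???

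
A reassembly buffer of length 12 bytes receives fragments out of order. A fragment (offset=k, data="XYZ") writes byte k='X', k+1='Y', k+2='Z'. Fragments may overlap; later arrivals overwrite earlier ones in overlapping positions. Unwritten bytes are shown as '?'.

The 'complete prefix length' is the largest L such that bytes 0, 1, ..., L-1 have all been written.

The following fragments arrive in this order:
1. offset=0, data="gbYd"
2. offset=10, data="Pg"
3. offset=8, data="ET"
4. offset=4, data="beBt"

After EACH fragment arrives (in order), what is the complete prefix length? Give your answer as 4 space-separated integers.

Answer: 4 4 4 12

Derivation:
Fragment 1: offset=0 data="gbYd" -> buffer=gbYd???????? -> prefix_len=4
Fragment 2: offset=10 data="Pg" -> buffer=gbYd??????Pg -> prefix_len=4
Fragment 3: offset=8 data="ET" -> buffer=gbYd????ETPg -> prefix_len=4
Fragment 4: offset=4 data="beBt" -> buffer=gbYdbeBtETPg -> prefix_len=12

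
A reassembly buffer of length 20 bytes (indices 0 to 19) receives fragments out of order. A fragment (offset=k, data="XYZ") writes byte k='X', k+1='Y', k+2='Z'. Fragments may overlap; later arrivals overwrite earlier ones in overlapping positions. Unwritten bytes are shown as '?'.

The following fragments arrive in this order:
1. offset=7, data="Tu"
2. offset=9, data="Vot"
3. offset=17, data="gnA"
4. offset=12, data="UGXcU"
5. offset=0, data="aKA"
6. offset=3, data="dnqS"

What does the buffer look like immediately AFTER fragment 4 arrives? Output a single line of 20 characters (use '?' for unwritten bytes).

Answer: ???????TuVotUGXcUgnA

Derivation:
Fragment 1: offset=7 data="Tu" -> buffer=???????Tu???????????
Fragment 2: offset=9 data="Vot" -> buffer=???????TuVot????????
Fragment 3: offset=17 data="gnA" -> buffer=???????TuVot?????gnA
Fragment 4: offset=12 data="UGXcU" -> buffer=???????TuVotUGXcUgnA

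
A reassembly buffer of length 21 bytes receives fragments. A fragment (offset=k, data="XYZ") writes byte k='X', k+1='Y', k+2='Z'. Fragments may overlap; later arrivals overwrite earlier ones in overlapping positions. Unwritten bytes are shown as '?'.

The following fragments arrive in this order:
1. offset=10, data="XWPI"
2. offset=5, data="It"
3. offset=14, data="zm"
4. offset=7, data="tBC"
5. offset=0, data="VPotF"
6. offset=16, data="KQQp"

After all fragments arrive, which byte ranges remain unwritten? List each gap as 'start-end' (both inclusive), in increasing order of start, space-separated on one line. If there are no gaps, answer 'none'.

Answer: 20-20

Derivation:
Fragment 1: offset=10 len=4
Fragment 2: offset=5 len=2
Fragment 3: offset=14 len=2
Fragment 4: offset=7 len=3
Fragment 5: offset=0 len=5
Fragment 6: offset=16 len=4
Gaps: 20-20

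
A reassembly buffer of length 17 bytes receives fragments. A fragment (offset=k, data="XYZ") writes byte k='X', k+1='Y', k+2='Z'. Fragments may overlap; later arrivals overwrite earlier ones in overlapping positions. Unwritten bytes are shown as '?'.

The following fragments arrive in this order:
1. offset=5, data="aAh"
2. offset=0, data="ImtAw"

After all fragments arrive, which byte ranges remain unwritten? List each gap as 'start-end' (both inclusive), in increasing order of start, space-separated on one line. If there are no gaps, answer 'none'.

Answer: 8-16

Derivation:
Fragment 1: offset=5 len=3
Fragment 2: offset=0 len=5
Gaps: 8-16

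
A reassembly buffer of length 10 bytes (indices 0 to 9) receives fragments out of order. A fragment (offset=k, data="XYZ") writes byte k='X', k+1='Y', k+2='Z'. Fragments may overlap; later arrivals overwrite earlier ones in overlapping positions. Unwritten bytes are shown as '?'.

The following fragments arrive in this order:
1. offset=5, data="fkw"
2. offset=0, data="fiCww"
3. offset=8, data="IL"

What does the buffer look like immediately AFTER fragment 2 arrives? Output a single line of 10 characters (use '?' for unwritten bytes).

Fragment 1: offset=5 data="fkw" -> buffer=?????fkw??
Fragment 2: offset=0 data="fiCww" -> buffer=fiCwwfkw??

Answer: fiCwwfkw??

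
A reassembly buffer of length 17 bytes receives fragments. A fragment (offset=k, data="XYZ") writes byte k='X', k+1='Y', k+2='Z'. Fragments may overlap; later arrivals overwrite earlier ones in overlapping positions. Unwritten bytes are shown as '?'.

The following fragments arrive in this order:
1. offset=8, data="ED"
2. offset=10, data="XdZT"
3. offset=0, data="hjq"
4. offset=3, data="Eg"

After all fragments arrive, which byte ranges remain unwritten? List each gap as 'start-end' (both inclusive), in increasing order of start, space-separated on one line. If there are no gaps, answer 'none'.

Fragment 1: offset=8 len=2
Fragment 2: offset=10 len=4
Fragment 3: offset=0 len=3
Fragment 4: offset=3 len=2
Gaps: 5-7 14-16

Answer: 5-7 14-16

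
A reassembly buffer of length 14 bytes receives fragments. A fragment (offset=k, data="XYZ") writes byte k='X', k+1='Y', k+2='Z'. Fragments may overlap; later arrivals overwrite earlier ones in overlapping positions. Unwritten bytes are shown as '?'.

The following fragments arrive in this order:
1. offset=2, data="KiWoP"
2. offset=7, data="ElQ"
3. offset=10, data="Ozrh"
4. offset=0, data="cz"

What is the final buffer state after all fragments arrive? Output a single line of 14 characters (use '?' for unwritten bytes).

Answer: czKiWoPElQOzrh

Derivation:
Fragment 1: offset=2 data="KiWoP" -> buffer=??KiWoP???????
Fragment 2: offset=7 data="ElQ" -> buffer=??KiWoPElQ????
Fragment 3: offset=10 data="Ozrh" -> buffer=??KiWoPElQOzrh
Fragment 4: offset=0 data="cz" -> buffer=czKiWoPElQOzrh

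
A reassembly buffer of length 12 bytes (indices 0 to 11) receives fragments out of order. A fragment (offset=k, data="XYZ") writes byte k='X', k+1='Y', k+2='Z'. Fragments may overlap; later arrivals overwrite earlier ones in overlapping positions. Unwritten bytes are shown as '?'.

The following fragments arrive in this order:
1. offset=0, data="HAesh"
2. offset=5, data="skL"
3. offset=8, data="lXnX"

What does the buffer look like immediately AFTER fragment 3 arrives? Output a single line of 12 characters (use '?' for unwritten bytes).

Answer: HAeshskLlXnX

Derivation:
Fragment 1: offset=0 data="HAesh" -> buffer=HAesh???????
Fragment 2: offset=5 data="skL" -> buffer=HAeshskL????
Fragment 3: offset=8 data="lXnX" -> buffer=HAeshskLlXnX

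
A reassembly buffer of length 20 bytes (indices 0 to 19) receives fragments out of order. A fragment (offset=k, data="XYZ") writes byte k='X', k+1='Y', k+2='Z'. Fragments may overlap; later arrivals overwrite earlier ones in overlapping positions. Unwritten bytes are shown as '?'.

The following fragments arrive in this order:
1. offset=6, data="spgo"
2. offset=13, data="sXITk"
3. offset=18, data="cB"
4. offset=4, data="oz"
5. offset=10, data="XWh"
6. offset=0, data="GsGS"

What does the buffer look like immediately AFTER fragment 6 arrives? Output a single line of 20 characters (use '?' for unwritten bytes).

Answer: GsGSozspgoXWhsXITkcB

Derivation:
Fragment 1: offset=6 data="spgo" -> buffer=??????spgo??????????
Fragment 2: offset=13 data="sXITk" -> buffer=??????spgo???sXITk??
Fragment 3: offset=18 data="cB" -> buffer=??????spgo???sXITkcB
Fragment 4: offset=4 data="oz" -> buffer=????ozspgo???sXITkcB
Fragment 5: offset=10 data="XWh" -> buffer=????ozspgoXWhsXITkcB
Fragment 6: offset=0 data="GsGS" -> buffer=GsGSozspgoXWhsXITkcB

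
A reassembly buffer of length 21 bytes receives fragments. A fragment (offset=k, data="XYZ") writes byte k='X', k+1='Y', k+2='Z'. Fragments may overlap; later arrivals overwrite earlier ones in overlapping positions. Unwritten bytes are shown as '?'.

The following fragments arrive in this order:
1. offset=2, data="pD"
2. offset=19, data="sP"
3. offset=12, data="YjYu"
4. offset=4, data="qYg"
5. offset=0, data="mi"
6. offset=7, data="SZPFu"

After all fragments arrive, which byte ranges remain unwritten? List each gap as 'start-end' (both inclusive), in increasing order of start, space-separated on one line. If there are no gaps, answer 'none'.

Fragment 1: offset=2 len=2
Fragment 2: offset=19 len=2
Fragment 3: offset=12 len=4
Fragment 4: offset=4 len=3
Fragment 5: offset=0 len=2
Fragment 6: offset=7 len=5
Gaps: 16-18

Answer: 16-18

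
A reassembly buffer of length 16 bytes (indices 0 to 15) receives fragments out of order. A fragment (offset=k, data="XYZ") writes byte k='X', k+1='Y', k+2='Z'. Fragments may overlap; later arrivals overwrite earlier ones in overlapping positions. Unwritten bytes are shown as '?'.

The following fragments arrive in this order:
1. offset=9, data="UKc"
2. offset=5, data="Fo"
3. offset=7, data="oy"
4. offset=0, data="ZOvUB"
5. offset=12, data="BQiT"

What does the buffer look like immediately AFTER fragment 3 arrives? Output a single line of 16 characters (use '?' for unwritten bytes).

Fragment 1: offset=9 data="UKc" -> buffer=?????????UKc????
Fragment 2: offset=5 data="Fo" -> buffer=?????Fo??UKc????
Fragment 3: offset=7 data="oy" -> buffer=?????FooyUKc????

Answer: ?????FooyUKc????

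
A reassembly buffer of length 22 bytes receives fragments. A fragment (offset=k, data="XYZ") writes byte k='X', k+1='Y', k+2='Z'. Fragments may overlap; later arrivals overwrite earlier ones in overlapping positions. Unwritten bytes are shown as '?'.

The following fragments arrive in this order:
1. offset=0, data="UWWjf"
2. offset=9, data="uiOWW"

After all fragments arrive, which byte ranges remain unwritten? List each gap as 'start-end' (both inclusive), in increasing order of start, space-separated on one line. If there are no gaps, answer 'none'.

Answer: 5-8 14-21

Derivation:
Fragment 1: offset=0 len=5
Fragment 2: offset=9 len=5
Gaps: 5-8 14-21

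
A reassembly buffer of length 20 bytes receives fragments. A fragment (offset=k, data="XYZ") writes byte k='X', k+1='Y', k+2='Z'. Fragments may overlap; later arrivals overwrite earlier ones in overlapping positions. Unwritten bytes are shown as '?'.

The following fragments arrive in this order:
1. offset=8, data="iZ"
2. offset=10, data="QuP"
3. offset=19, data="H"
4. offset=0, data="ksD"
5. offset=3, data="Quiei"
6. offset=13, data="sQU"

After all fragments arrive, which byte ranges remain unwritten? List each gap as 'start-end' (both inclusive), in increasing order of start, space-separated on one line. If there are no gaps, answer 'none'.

Fragment 1: offset=8 len=2
Fragment 2: offset=10 len=3
Fragment 3: offset=19 len=1
Fragment 4: offset=0 len=3
Fragment 5: offset=3 len=5
Fragment 6: offset=13 len=3
Gaps: 16-18

Answer: 16-18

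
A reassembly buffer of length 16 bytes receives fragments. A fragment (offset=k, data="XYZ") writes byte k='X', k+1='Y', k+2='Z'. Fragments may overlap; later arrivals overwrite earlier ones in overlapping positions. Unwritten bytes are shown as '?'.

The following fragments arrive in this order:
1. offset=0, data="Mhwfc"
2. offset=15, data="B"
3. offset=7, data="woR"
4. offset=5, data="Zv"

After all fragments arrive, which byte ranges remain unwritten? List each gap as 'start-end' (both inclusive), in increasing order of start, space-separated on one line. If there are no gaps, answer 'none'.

Fragment 1: offset=0 len=5
Fragment 2: offset=15 len=1
Fragment 3: offset=7 len=3
Fragment 4: offset=5 len=2
Gaps: 10-14

Answer: 10-14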